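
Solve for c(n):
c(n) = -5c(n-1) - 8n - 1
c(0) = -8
First-order linear with linear forcing.
Homogeneous solution: c_h(n) = A·(-5)^n.
Try particular c_p(n) = pn + q. Substituting:
  pn + q = -5(p(n-1) + q) - 8n - 1.
Matching the n-coefficient: p = -5p - 8 ⇒ p = - \frac{4}{3}.
Matching constants: q = 5p - 5q - 1 ⇒ q = - \frac{23}{18}.
General: c(n) = A·(-5)^n - \frac{4 n}{3} - \frac{23}{18}.
Apply c(0) = -8: A - \frac{23}{18} = -8 ⇒ A = - \frac{121}{18}.
So c(n) = - \frac{121 \left(-5\right)^{n}}{18} - \frac{4 n}{3} - \frac{23}{18}.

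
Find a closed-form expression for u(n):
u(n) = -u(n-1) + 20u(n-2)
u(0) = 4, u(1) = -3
Characteristic equation: x² + x - 20 = 0, which factors as (x - (-5))(x - (4)) = 0.
Roots r₁ = -5, r₂ = 4 (distinct).
General solution: u(n) = A·(-5)^n + B·(4)^n.
From u(0) = 4: A + B = 4.
From u(1) = -3: -5A + 4B = -3.
Solving: A = \frac{19}{9}, B = \frac{17}{9}.
So u(n) = \frac{19 \left(-5\right)^{n}}{9} + \frac{17 \cdot 4^{n}}{9}.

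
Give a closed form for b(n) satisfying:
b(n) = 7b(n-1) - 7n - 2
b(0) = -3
First-order linear with linear forcing.
Homogeneous solution: b_h(n) = A·(7)^n.
Try particular b_p(n) = pn + q. Substituting:
  pn + q = 7(p(n-1) + q) - 7n - 2.
Matching the n-coefficient: p = 7p - 7 ⇒ p = \frac{7}{6}.
Matching constants: q = -7p + 7q - 2 ⇒ q = \frac{61}{36}.
General: b(n) = A·(7)^n + \frac{7 n}{6} + \frac{61}{36}.
Apply b(0) = -3: A + \frac{61}{36} = -3 ⇒ A = - \frac{169}{36}.
So b(n) = - \frac{169 \cdot 7^{n}}{36} + \frac{7 n}{6} + \frac{61}{36}.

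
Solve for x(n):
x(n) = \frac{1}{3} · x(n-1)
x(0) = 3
Pure geometric recurrence with ratio \frac{1}{3}.
By induction x(n) = x(0) · (\frac{1}{3})^n = 3 \cdot 3^{- n}.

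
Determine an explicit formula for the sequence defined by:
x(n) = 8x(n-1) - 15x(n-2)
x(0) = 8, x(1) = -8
Characteristic equation: x² - 8x + 15 = 0, which factors as (x - (3))(x - (5)) = 0.
Roots r₁ = 3, r₂ = 5 (distinct).
General solution: x(n) = A·(3)^n + B·(5)^n.
From x(0) = 8: A + B = 8.
From x(1) = -8: 3A + 5B = -8.
Solving: A = 24, B = -16.
So x(n) = 24 \cdot 3^{n} - 16 \cdot 5^{n}.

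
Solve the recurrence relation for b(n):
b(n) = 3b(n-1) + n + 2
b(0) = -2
First-order linear with linear forcing.
Homogeneous solution: b_h(n) = A·(3)^n.
Try particular b_p(n) = pn + q. Substituting:
  pn + q = 3(p(n-1) + q) + n + 2.
Matching the n-coefficient: p = 3p + 1 ⇒ p = - \frac{1}{2}.
Matching constants: q = -3p + 3q + 2 ⇒ q = - \frac{7}{4}.
General: b(n) = A·(3)^n - \frac{n}{2} - \frac{7}{4}.
Apply b(0) = -2: A - \frac{7}{4} = -2 ⇒ A = - \frac{1}{4}.
So b(n) = - \frac{3^{n}}{4} - \frac{n}{2} - \frac{7}{4}.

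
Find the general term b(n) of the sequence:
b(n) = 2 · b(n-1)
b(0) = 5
Pure geometric recurrence with ratio 2.
By induction b(n) = b(0) · (2)^n = 5 \cdot 2^{n}.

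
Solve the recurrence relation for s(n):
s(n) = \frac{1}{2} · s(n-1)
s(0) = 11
Pure geometric recurrence with ratio \frac{1}{2}.
By induction s(n) = s(0) · (\frac{1}{2})^n = 11 \cdot 2^{- n}.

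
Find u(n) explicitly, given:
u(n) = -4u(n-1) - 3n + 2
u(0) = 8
First-order linear with linear forcing.
Homogeneous solution: u_h(n) = A·(-4)^n.
Try particular u_p(n) = pn + q. Substituting:
  pn + q = -4(p(n-1) + q) - 3n + 2.
Matching the n-coefficient: p = -4p - 3 ⇒ p = - \frac{3}{5}.
Matching constants: q = 4p - 4q + 2 ⇒ q = - \frac{2}{25}.
General: u(n) = A·(-4)^n - \frac{3 n}{5} - \frac{2}{25}.
Apply u(0) = 8: A - \frac{2}{25} = 8 ⇒ A = \frac{202}{25}.
So u(n) = \frac{202 \left(-4\right)^{n}}{25} - \frac{3 n}{5} - \frac{2}{25}.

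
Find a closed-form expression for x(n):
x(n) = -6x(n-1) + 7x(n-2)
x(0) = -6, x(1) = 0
Characteristic equation: x² + 6x - 7 = 0, which factors as (x - (1))(x - (-7)) = 0.
Roots r₁ = 1, r₂ = -7 (distinct).
General solution: x(n) = A·(1)^n + B·(-7)^n.
From x(0) = -6: A + B = -6.
From x(1) = 0: A - 7B = 0.
Solving: A = - \frac{21}{4}, B = - \frac{3}{4}.
So x(n) = - \frac{3 \left(-7\right)^{n}}{4} - \frac{21}{4}.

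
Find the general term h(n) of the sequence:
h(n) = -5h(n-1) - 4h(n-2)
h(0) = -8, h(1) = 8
Characteristic equation: x² + 5x + 4 = 0, which factors as (x - (-4))(x - (-1)) = 0.
Roots r₁ = -4, r₂ = -1 (distinct).
General solution: h(n) = A·(-4)^n + B·(-1)^n.
From h(0) = -8: A + B = -8.
From h(1) = 8: -4A - B = 8.
Solving: A = 0, B = -8.
So h(n) = - 8 \left(-1\right)^{n}.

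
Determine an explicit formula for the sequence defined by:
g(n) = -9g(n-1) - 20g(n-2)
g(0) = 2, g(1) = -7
Characteristic equation: x² + 9x + 20 = 0, which factors as (x - (-5))(x - (-4)) = 0.
Roots r₁ = -5, r₂ = -4 (distinct).
General solution: g(n) = A·(-5)^n + B·(-4)^n.
From g(0) = 2: A + B = 2.
From g(1) = -7: -5A - 4B = -7.
Solving: A = -1, B = 3.
So g(n) = 3 \left(-4\right)^{n} - \left(-5\right)^{n}.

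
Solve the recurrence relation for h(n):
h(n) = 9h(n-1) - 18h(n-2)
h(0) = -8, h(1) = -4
Characteristic equation: x² - 9x + 18 = 0, which factors as (x - (6))(x - (3)) = 0.
Roots r₁ = 6, r₂ = 3 (distinct).
General solution: h(n) = A·(6)^n + B·(3)^n.
From h(0) = -8: A + B = -8.
From h(1) = -4: 6A + 3B = -4.
Solving: A = \frac{20}{3}, B = - \frac{44}{3}.
So h(n) = - \frac{44 \cdot 3^{n}}{3} + \frac{20 \cdot 6^{n}}{3}.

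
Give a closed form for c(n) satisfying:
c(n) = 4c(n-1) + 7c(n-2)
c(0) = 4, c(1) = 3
Characteristic equation: x² - 4x - 7 = 0.
Discriminant Δ = (4)² + 4·(7) = 44.
Roots r₁,₂ = (4 ± √44)/2, so r₁ = 2 + \sqrt{11}, r₂ = 2 - \sqrt{11}.
General solution: c(n) = A·r₁^n + B·r₂^n.
From the initial conditions, A + B = 4 and r₁A + r₂B = 3.
Since r₁ - r₂ = √44: A = (3 - (4)r₂)/√44 = 2 - \frac{5 \sqrt{11}}{22}, and B = 4 - A = \frac{5 \sqrt{11}}{22} + 2.
So c(n) = \left(2 - \frac{5 \sqrt{11}}{22}\right)\left(2 + \sqrt{11}\right)^n + \left(\frac{5 \sqrt{11}}{22} + 2\right)\left(2 - \sqrt{11}\right)^n.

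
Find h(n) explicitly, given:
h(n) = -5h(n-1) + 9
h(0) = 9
First-order linear non-homogeneous.
Homogeneous solution: h_h(n) = A·(-5)^n.
Try constant particular solution h_p = K: K = -5K + 9 ⇒ K = \frac{3}{2}.
General: h(n) = A·(-5)^n + \frac{3}{2}.
Apply h(0) = 9: A + \frac{3}{2} = 9 ⇒ A = \frac{15}{2}.
So h(n) = \frac{15 \left(-5\right)^{n}}{2} + \frac{3}{2}.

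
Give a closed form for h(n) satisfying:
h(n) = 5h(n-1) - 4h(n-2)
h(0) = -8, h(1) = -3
Characteristic equation: x² - 5x + 4 = 0, which factors as (x - (4))(x - (1)) = 0.
Roots r₁ = 4, r₂ = 1 (distinct).
General solution: h(n) = A·(4)^n + B·(1)^n.
From h(0) = -8: A + B = -8.
From h(1) = -3: 4A + B = -3.
Solving: A = \frac{5}{3}, B = - \frac{29}{3}.
So h(n) = \frac{5 \cdot 4^{n}}{3} - \frac{29}{3}.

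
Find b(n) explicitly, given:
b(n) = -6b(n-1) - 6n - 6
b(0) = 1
First-order linear with linear forcing.
Homogeneous solution: b_h(n) = A·(-6)^n.
Try particular b_p(n) = pn + q. Substituting:
  pn + q = -6(p(n-1) + q) - 6n - 6.
Matching the n-coefficient: p = -6p - 6 ⇒ p = - \frac{6}{7}.
Matching constants: q = 6p - 6q - 6 ⇒ q = - \frac{78}{49}.
General: b(n) = A·(-6)^n - \frac{6 n}{7} - \frac{78}{49}.
Apply b(0) = 1: A - \frac{78}{49} = 1 ⇒ A = \frac{127}{49}.
So b(n) = \frac{127 \left(-6\right)^{n}}{49} - \frac{6 n}{7} - \frac{78}{49}.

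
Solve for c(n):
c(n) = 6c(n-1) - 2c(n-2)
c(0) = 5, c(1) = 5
Characteristic equation: x² - 6x + 2 = 0.
Discriminant Δ = (6)² + 4·(-2) = 28.
Roots r₁,₂ = (6 ± √28)/2, so r₁ = \sqrt{7} + 3, r₂ = 3 - \sqrt{7}.
General solution: c(n) = A·r₁^n + B·r₂^n.
From the initial conditions, A + B = 5 and r₁A + r₂B = 5.
Since r₁ - r₂ = √28: A = (5 - (5)r₂)/√28 = \frac{5}{2} - \frac{5 \sqrt{7}}{7}, and B = 5 - A = \frac{5 \sqrt{7}}{7} + \frac{5}{2}.
So c(n) = \left(\frac{5}{2} - \frac{5 \sqrt{7}}{7}\right)\left(\sqrt{7} + 3\right)^n + \left(\frac{5 \sqrt{7}}{7} + \frac{5}{2}\right)\left(3 - \sqrt{7}\right)^n.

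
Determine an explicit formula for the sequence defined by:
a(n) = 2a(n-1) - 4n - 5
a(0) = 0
First-order linear with linear forcing.
Homogeneous solution: a_h(n) = A·(2)^n.
Try particular a_p(n) = pn + q. Substituting:
  pn + q = 2(p(n-1) + q) - 4n - 5.
Matching the n-coefficient: p = 2p - 4 ⇒ p = 4.
Matching constants: q = -2p + 2q - 5 ⇒ q = 13.
General: a(n) = A·(2)^n + 4 n + 13.
Apply a(0) = 0: A + 13 = 0 ⇒ A = -13.
So a(n) = - 13 \cdot 2^{n} + 4 n + 13.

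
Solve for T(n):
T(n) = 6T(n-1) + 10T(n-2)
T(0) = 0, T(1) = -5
Characteristic equation: x² - 6x - 10 = 0.
Discriminant Δ = (6)² + 4·(10) = 76.
Roots r₁,₂ = (6 ± √76)/2, so r₁ = 3 + \sqrt{19}, r₂ = 3 - \sqrt{19}.
General solution: T(n) = A·r₁^n + B·r₂^n.
From the initial conditions, A + B = 0 and r₁A + r₂B = -5.
Since r₁ - r₂ = √76: A = (-5 - (0)r₂)/√76 = - \frac{5 \sqrt{19}}{38}, and B = 0 - A = \frac{5 \sqrt{19}}{38}.
So T(n) = \left(- \frac{5 \sqrt{19}}{38}\right)\left(3 + \sqrt{19}\right)^n + \left(\frac{5 \sqrt{19}}{38}\right)\left(3 - \sqrt{19}\right)^n.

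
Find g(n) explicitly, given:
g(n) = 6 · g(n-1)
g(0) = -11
Pure geometric recurrence with ratio 6.
By induction g(n) = g(0) · (6)^n = - 11 \cdot 6^{n}.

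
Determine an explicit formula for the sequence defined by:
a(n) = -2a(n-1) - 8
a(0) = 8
First-order linear non-homogeneous.
Homogeneous solution: a_h(n) = A·(-2)^n.
Try constant particular solution a_p = K: K = -2K - 8 ⇒ K = - \frac{8}{3}.
General: a(n) = A·(-2)^n - \frac{8}{3}.
Apply a(0) = 8: A - \frac{8}{3} = 8 ⇒ A = \frac{32}{3}.
So a(n) = \frac{32 \left(-2\right)^{n}}{3} - \frac{8}{3}.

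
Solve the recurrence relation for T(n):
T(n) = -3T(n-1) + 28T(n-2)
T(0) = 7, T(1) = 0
Characteristic equation: x² + 3x - 28 = 0, which factors as (x - (-7))(x - (4)) = 0.
Roots r₁ = -7, r₂ = 4 (distinct).
General solution: T(n) = A·(-7)^n + B·(4)^n.
From T(0) = 7: A + B = 7.
From T(1) = 0: -7A + 4B = 0.
Solving: A = \frac{28}{11}, B = \frac{49}{11}.
So T(n) = \frac{28 \left(-7\right)^{n}}{11} + \frac{49 \cdot 4^{n}}{11}.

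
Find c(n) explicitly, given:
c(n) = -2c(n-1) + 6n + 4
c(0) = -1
First-order linear with linear forcing.
Homogeneous solution: c_h(n) = A·(-2)^n.
Try particular c_p(n) = pn + q. Substituting:
  pn + q = -2(p(n-1) + q) + 6n + 4.
Matching the n-coefficient: p = -2p + 6 ⇒ p = 2.
Matching constants: q = 2p - 2q + 4 ⇒ q = \frac{8}{3}.
General: c(n) = A·(-2)^n + 2 n + \frac{8}{3}.
Apply c(0) = -1: A + \frac{8}{3} = -1 ⇒ A = - \frac{11}{3}.
So c(n) = - \frac{11 \left(-2\right)^{n}}{3} + 2 n + \frac{8}{3}.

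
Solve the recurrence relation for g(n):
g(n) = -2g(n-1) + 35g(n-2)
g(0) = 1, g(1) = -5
Characteristic equation: x² + 2x - 35 = 0, which factors as (x - (5))(x - (-7)) = 0.
Roots r₁ = 5, r₂ = -7 (distinct).
General solution: g(n) = A·(5)^n + B·(-7)^n.
From g(0) = 1: A + B = 1.
From g(1) = -5: 5A - 7B = -5.
Solving: A = \frac{1}{6}, B = \frac{5}{6}.
So g(n) = \frac{5 \left(-7\right)^{n}}{6} + \frac{5^{n}}{6}.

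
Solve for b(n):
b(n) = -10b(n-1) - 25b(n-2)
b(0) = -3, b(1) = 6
Characteristic equation: x² + 10x + 25 = 0, which is (x - (-5))².
Repeated root r = -5.
General solution: b(n) = (A + Bn)·(-5)^n.
From b(0) = -3: A = -3.
From b(1) = 6: (A + B)·(-5) = 6 ⇒ B = \frac{9}{5}.
So b(n) = \left(\frac{9 n}{5} - 3\right) \cdot (-5)^n.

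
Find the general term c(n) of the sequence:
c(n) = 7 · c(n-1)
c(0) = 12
Pure geometric recurrence with ratio 7.
By induction c(n) = c(0) · (7)^n = 12 \cdot 7^{n}.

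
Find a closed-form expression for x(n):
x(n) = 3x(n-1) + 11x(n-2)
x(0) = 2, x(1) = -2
Characteristic equation: x² - 3x - 11 = 0.
Discriminant Δ = (3)² + 4·(11) = 53.
Roots r₁,₂ = (3 ± √53)/2, so r₁ = \frac{3}{2} + \frac{\sqrt{53}}{2}, r₂ = \frac{3}{2} - \frac{\sqrt{53}}{2}.
General solution: x(n) = A·r₁^n + B·r₂^n.
From the initial conditions, A + B = 2 and r₁A + r₂B = -2.
Since r₁ - r₂ = √53: A = (-2 - (2)r₂)/√53 = 1 - \frac{5 \sqrt{53}}{53}, and B = 2 - A = \frac{5 \sqrt{53}}{53} + 1.
So x(n) = \left(1 - \frac{5 \sqrt{53}}{53}\right)\left(\frac{3}{2} + \frac{\sqrt{53}}{2}\right)^n + \left(\frac{5 \sqrt{53}}{53} + 1\right)\left(\frac{3}{2} - \frac{\sqrt{53}}{2}\right)^n.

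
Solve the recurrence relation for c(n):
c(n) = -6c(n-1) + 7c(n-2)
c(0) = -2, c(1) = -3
Characteristic equation: x² + 6x - 7 = 0, which factors as (x - (-7))(x - (1)) = 0.
Roots r₁ = -7, r₂ = 1 (distinct).
General solution: c(n) = A·(-7)^n + B·(1)^n.
From c(0) = -2: A + B = -2.
From c(1) = -3: -7A + B = -3.
Solving: A = \frac{1}{8}, B = - \frac{17}{8}.
So c(n) = \frac{\left(-7\right)^{n}}{8} - \frac{17}{8}.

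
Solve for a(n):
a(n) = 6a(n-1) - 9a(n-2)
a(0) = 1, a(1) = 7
Characteristic equation: x² - 6x + 9 = 0, which is (x - (3))².
Repeated root r = 3.
General solution: a(n) = (A + Bn)·(3)^n.
From a(0) = 1: A = 1.
From a(1) = 7: (A + B)·(3) = 7 ⇒ B = \frac{4}{3}.
So a(n) = \left(\frac{4 n}{3} + 1\right) \cdot (3)^n.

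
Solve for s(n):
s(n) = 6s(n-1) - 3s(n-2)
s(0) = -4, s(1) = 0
Characteristic equation: x² - 6x + 3 = 0.
Discriminant Δ = (6)² + 4·(-3) = 24.
Roots r₁,₂ = (6 ± √24)/2, so r₁ = \sqrt{6} + 3, r₂ = 3 - \sqrt{6}.
General solution: s(n) = A·r₁^n + B·r₂^n.
From the initial conditions, A + B = -4 and r₁A + r₂B = 0.
Since r₁ - r₂ = √24: A = (0 - (-4)r₂)/√24 = -2 + \sqrt{6}, and B = -4 - A = - \sqrt{6} - 2.
So s(n) = \left(-2 + \sqrt{6}\right)\left(\sqrt{6} + 3\right)^n + \left(- \sqrt{6} - 2\right)\left(3 - \sqrt{6}\right)^n.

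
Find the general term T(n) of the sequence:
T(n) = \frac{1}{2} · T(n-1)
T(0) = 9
Pure geometric recurrence with ratio \frac{1}{2}.
By induction T(n) = T(0) · (\frac{1}{2})^n = 9 \cdot 2^{- n}.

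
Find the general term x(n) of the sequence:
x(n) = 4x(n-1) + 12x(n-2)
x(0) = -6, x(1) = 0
Characteristic equation: x² - 4x - 12 = 0, which factors as (x - (-2))(x - (6)) = 0.
Roots r₁ = -2, r₂ = 6 (distinct).
General solution: x(n) = A·(-2)^n + B·(6)^n.
From x(0) = -6: A + B = -6.
From x(1) = 0: -2A + 6B = 0.
Solving: A = - \frac{9}{2}, B = - \frac{3}{2}.
So x(n) = - \frac{9 \left(-2\right)^{n}}{2} - \frac{3 \cdot 6^{n}}{2}.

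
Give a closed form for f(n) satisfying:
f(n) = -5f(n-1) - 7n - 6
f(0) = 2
First-order linear with linear forcing.
Homogeneous solution: f_h(n) = A·(-5)^n.
Try particular f_p(n) = pn + q. Substituting:
  pn + q = -5(p(n-1) + q) - 7n - 6.
Matching the n-coefficient: p = -5p - 7 ⇒ p = - \frac{7}{6}.
Matching constants: q = 5p - 5q - 6 ⇒ q = - \frac{71}{36}.
General: f(n) = A·(-5)^n - \frac{7 n}{6} - \frac{71}{36}.
Apply f(0) = 2: A - \frac{71}{36} = 2 ⇒ A = \frac{143}{36}.
So f(n) = \frac{143 \left(-5\right)^{n}}{36} - \frac{7 n}{6} - \frac{71}{36}.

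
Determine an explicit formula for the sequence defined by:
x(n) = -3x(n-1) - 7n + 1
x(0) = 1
First-order linear with linear forcing.
Homogeneous solution: x_h(n) = A·(-3)^n.
Try particular x_p(n) = pn + q. Substituting:
  pn + q = -3(p(n-1) + q) - 7n + 1.
Matching the n-coefficient: p = -3p - 7 ⇒ p = - \frac{7}{4}.
Matching constants: q = 3p - 3q + 1 ⇒ q = - \frac{17}{16}.
General: x(n) = A·(-3)^n - \frac{7 n}{4} - \frac{17}{16}.
Apply x(0) = 1: A - \frac{17}{16} = 1 ⇒ A = \frac{33}{16}.
So x(n) = \frac{33 \left(-3\right)^{n}}{16} - \frac{7 n}{4} - \frac{17}{16}.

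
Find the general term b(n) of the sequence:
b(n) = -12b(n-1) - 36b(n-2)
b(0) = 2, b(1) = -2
Characteristic equation: x² + 12x + 36 = 0, which is (x - (-6))².
Repeated root r = -6.
General solution: b(n) = (A + Bn)·(-6)^n.
From b(0) = 2: A = 2.
From b(1) = -2: (A + B)·(-6) = -2 ⇒ B = - \frac{5}{3}.
So b(n) = \left(2 - \frac{5 n}{3}\right) \cdot (-6)^n.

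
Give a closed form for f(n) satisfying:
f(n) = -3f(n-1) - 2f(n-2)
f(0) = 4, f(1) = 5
Characteristic equation: x² + 3x + 2 = 0, which factors as (x - (-1))(x - (-2)) = 0.
Roots r₁ = -1, r₂ = -2 (distinct).
General solution: f(n) = A·(-1)^n + B·(-2)^n.
From f(0) = 4: A + B = 4.
From f(1) = 5: -A - 2B = 5.
Solving: A = 13, B = -9.
So f(n) = 13 \left(-1\right)^{n} - 9 \left(-2\right)^{n}.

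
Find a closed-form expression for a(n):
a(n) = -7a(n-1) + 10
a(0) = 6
First-order linear non-homogeneous.
Homogeneous solution: a_h(n) = A·(-7)^n.
Try constant particular solution a_p = K: K = -7K + 10 ⇒ K = \frac{5}{4}.
General: a(n) = A·(-7)^n + \frac{5}{4}.
Apply a(0) = 6: A + \frac{5}{4} = 6 ⇒ A = \frac{19}{4}.
So a(n) = \frac{19 \left(-7\right)^{n}}{4} + \frac{5}{4}.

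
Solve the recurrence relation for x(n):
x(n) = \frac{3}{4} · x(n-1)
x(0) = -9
Pure geometric recurrence with ratio \frac{3}{4}.
By induction x(n) = x(0) · (\frac{3}{4})^n = - 9 \left(\frac{3}{4}\right)^{n}.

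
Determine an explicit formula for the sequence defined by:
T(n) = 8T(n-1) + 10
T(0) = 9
First-order linear non-homogeneous.
Homogeneous solution: T_h(n) = A·(8)^n.
Try constant particular solution T_p = K: K = 8K + 10 ⇒ K = - \frac{10}{7}.
General: T(n) = A·(8)^n - \frac{10}{7}.
Apply T(0) = 9: A - \frac{10}{7} = 9 ⇒ A = \frac{73}{7}.
So T(n) = \frac{73 \cdot 8^{n}}{7} - \frac{10}{7}.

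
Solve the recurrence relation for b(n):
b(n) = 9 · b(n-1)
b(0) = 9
Pure geometric recurrence with ratio 9.
By induction b(n) = b(0) · (9)^n = 9 \cdot 9^{n}.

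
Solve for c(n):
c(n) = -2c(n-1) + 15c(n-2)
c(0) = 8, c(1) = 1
Characteristic equation: x² + 2x - 15 = 0, which factors as (x - (-5))(x - (3)) = 0.
Roots r₁ = -5, r₂ = 3 (distinct).
General solution: c(n) = A·(-5)^n + B·(3)^n.
From c(0) = 8: A + B = 8.
From c(1) = 1: -5A + 3B = 1.
Solving: A = \frac{23}{8}, B = \frac{41}{8}.
So c(n) = \frac{23 \left(-5\right)^{n}}{8} + \frac{41 \cdot 3^{n}}{8}.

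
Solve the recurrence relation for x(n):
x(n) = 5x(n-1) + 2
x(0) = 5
First-order linear non-homogeneous.
Homogeneous solution: x_h(n) = A·(5)^n.
Try constant particular solution x_p = K: K = 5K + 2 ⇒ K = - \frac{1}{2}.
General: x(n) = A·(5)^n - \frac{1}{2}.
Apply x(0) = 5: A - \frac{1}{2} = 5 ⇒ A = \frac{11}{2}.
So x(n) = \frac{11 \cdot 5^{n}}{2} - \frac{1}{2}.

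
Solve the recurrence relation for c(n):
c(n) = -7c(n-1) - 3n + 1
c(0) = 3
First-order linear with linear forcing.
Homogeneous solution: c_h(n) = A·(-7)^n.
Try particular c_p(n) = pn + q. Substituting:
  pn + q = -7(p(n-1) + q) - 3n + 1.
Matching the n-coefficient: p = -7p - 3 ⇒ p = - \frac{3}{8}.
Matching constants: q = 7p - 7q + 1 ⇒ q = - \frac{13}{64}.
General: c(n) = A·(-7)^n - \frac{3 n}{8} - \frac{13}{64}.
Apply c(0) = 3: A - \frac{13}{64} = 3 ⇒ A = \frac{205}{64}.
So c(n) = \frac{205 \left(-7\right)^{n}}{64} - \frac{3 n}{8} - \frac{13}{64}.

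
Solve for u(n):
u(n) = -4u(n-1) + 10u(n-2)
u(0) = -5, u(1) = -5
Characteristic equation: x² + 4x - 10 = 0.
Discriminant Δ = (-4)² + 4·(10) = 56.
Roots r₁,₂ = (-4 ± √56)/2, so r₁ = -2 + \sqrt{14}, r₂ = - \sqrt{14} - 2.
General solution: u(n) = A·r₁^n + B·r₂^n.
From the initial conditions, A + B = -5 and r₁A + r₂B = -5.
Since r₁ - r₂ = √56: A = (-5 - (-5)r₂)/√56 = - \frac{5}{2} - \frac{15 \sqrt{14}}{28}, and B = -5 - A = - \frac{5}{2} + \frac{15 \sqrt{14}}{28}.
So u(n) = \left(- \frac{5}{2} - \frac{15 \sqrt{14}}{28}\right)\left(-2 + \sqrt{14}\right)^n + \left(- \frac{5}{2} + \frac{15 \sqrt{14}}{28}\right)\left(- \sqrt{14} - 2\right)^n.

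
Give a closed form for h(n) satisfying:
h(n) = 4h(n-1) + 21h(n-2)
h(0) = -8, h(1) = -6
Characteristic equation: x² - 4x - 21 = 0, which factors as (x - (-3))(x - (7)) = 0.
Roots r₁ = -3, r₂ = 7 (distinct).
General solution: h(n) = A·(-3)^n + B·(7)^n.
From h(0) = -8: A + B = -8.
From h(1) = -6: -3A + 7B = -6.
Solving: A = -5, B = -3.
So h(n) = - 5 \left(-3\right)^{n} - 3 \cdot 7^{n}.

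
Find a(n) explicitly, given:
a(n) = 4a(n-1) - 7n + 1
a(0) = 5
First-order linear with linear forcing.
Homogeneous solution: a_h(n) = A·(4)^n.
Try particular a_p(n) = pn + q. Substituting:
  pn + q = 4(p(n-1) + q) - 7n + 1.
Matching the n-coefficient: p = 4p - 7 ⇒ p = \frac{7}{3}.
Matching constants: q = -4p + 4q + 1 ⇒ q = \frac{25}{9}.
General: a(n) = A·(4)^n + \frac{7 n}{3} + \frac{25}{9}.
Apply a(0) = 5: A + \frac{25}{9} = 5 ⇒ A = \frac{20}{9}.
So a(n) = \frac{20 \cdot 4^{n}}{9} + \frac{7 n}{3} + \frac{25}{9}.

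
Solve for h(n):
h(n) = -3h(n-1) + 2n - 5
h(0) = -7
First-order linear with linear forcing.
Homogeneous solution: h_h(n) = A·(-3)^n.
Try particular h_p(n) = pn + q. Substituting:
  pn + q = -3(p(n-1) + q) + 2n - 5.
Matching the n-coefficient: p = -3p + 2 ⇒ p = \frac{1}{2}.
Matching constants: q = 3p - 3q - 5 ⇒ q = - \frac{7}{8}.
General: h(n) = A·(-3)^n + \frac{n}{2} - \frac{7}{8}.
Apply h(0) = -7: A - \frac{7}{8} = -7 ⇒ A = - \frac{49}{8}.
So h(n) = - \frac{49 \left(-3\right)^{n}}{8} + \frac{n}{2} - \frac{7}{8}.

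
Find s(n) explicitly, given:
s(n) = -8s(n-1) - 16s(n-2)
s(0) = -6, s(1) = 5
Characteristic equation: x² + 8x + 16 = 0, which is (x - (-4))².
Repeated root r = -4.
General solution: s(n) = (A + Bn)·(-4)^n.
From s(0) = -6: A = -6.
From s(1) = 5: (A + B)·(-4) = 5 ⇒ B = \frac{19}{4}.
So s(n) = \left(\frac{19 n}{4} - 6\right) \cdot (-4)^n.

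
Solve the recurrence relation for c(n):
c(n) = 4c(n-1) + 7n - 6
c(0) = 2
First-order linear with linear forcing.
Homogeneous solution: c_h(n) = A·(4)^n.
Try particular c_p(n) = pn + q. Substituting:
  pn + q = 4(p(n-1) + q) + 7n - 6.
Matching the n-coefficient: p = 4p + 7 ⇒ p = - \frac{7}{3}.
Matching constants: q = -4p + 4q - 6 ⇒ q = - \frac{10}{9}.
General: c(n) = A·(4)^n - \frac{7 n}{3} - \frac{10}{9}.
Apply c(0) = 2: A - \frac{10}{9} = 2 ⇒ A = \frac{28}{9}.
So c(n) = \frac{28 \cdot 4^{n}}{9} - \frac{7 n}{3} - \frac{10}{9}.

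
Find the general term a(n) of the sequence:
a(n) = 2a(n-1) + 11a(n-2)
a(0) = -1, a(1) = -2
Characteristic equation: x² - 2x - 11 = 0.
Discriminant Δ = (2)² + 4·(11) = 48.
Roots r₁,₂ = (2 ± √48)/2, so r₁ = 1 + 2 \sqrt{3}, r₂ = 1 - 2 \sqrt{3}.
General solution: a(n) = A·r₁^n + B·r₂^n.
From the initial conditions, A + B = -1 and r₁A + r₂B = -2.
Since r₁ - r₂ = √48: A = (-2 - (-1)r₂)/√48 = - \frac{1}{2} - \frac{\sqrt{3}}{12}, and B = -1 - A = - \frac{1}{2} + \frac{\sqrt{3}}{12}.
So a(n) = \left(- \frac{1}{2} - \frac{\sqrt{3}}{12}\right)\left(1 + 2 \sqrt{3}\right)^n + \left(- \frac{1}{2} + \frac{\sqrt{3}}{12}\right)\left(1 - 2 \sqrt{3}\right)^n.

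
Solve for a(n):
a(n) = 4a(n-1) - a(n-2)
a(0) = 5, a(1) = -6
Characteristic equation: x² - 4x + 1 = 0.
Discriminant Δ = (4)² + 4·(-1) = 12.
Roots r₁,₂ = (4 ± √12)/2, so r₁ = \sqrt{3} + 2, r₂ = 2 - \sqrt{3}.
General solution: a(n) = A·r₁^n + B·r₂^n.
From the initial conditions, A + B = 5 and r₁A + r₂B = -6.
Since r₁ - r₂ = √12: A = (-6 - (5)r₂)/√12 = \frac{5}{2} - \frac{8 \sqrt{3}}{3}, and B = 5 - A = \frac{5}{2} + \frac{8 \sqrt{3}}{3}.
So a(n) = \left(\frac{5}{2} - \frac{8 \sqrt{3}}{3}\right)\left(\sqrt{3} + 2\right)^n + \left(\frac{5}{2} + \frac{8 \sqrt{3}}{3}\right)\left(2 - \sqrt{3}\right)^n.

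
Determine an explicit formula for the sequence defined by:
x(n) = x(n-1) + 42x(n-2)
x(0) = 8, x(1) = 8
Characteristic equation: x² - x - 42 = 0, which factors as (x - (-6))(x - (7)) = 0.
Roots r₁ = -6, r₂ = 7 (distinct).
General solution: x(n) = A·(-6)^n + B·(7)^n.
From x(0) = 8: A + B = 8.
From x(1) = 8: -6A + 7B = 8.
Solving: A = \frac{48}{13}, B = \frac{56}{13}.
So x(n) = \frac{48 \left(-6\right)^{n}}{13} + \frac{56 \cdot 7^{n}}{13}.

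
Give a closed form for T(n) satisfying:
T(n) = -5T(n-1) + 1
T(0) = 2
First-order linear non-homogeneous.
Homogeneous solution: T_h(n) = A·(-5)^n.
Try constant particular solution T_p = K: K = -5K + 1 ⇒ K = \frac{1}{6}.
General: T(n) = A·(-5)^n + \frac{1}{6}.
Apply T(0) = 2: A + \frac{1}{6} = 2 ⇒ A = \frac{11}{6}.
So T(n) = \frac{11 \left(-5\right)^{n}}{6} + \frac{1}{6}.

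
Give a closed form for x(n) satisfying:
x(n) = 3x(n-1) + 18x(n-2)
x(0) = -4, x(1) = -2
Characteristic equation: x² - 3x - 18 = 0, which factors as (x - (-3))(x - (6)) = 0.
Roots r₁ = -3, r₂ = 6 (distinct).
General solution: x(n) = A·(-3)^n + B·(6)^n.
From x(0) = -4: A + B = -4.
From x(1) = -2: -3A + 6B = -2.
Solving: A = - \frac{22}{9}, B = - \frac{14}{9}.
So x(n) = - \frac{22 \left(-3\right)^{n}}{9} - \frac{14 \cdot 6^{n}}{9}.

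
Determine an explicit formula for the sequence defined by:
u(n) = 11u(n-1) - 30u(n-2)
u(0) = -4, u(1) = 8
Characteristic equation: x² - 11x + 30 = 0, which factors as (x - (6))(x - (5)) = 0.
Roots r₁ = 6, r₂ = 5 (distinct).
General solution: u(n) = A·(6)^n + B·(5)^n.
From u(0) = -4: A + B = -4.
From u(1) = 8: 6A + 5B = 8.
Solving: A = 28, B = -32.
So u(n) = - 32 \cdot 5^{n} + 28 \cdot 6^{n}.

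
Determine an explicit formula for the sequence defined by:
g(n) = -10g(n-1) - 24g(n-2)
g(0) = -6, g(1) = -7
Characteristic equation: x² + 10x + 24 = 0, which factors as (x - (-6))(x - (-4)) = 0.
Roots r₁ = -6, r₂ = -4 (distinct).
General solution: g(n) = A·(-6)^n + B·(-4)^n.
From g(0) = -6: A + B = -6.
From g(1) = -7: -6A - 4B = -7.
Solving: A = \frac{31}{2}, B = - \frac{43}{2}.
So g(n) = - \frac{43 \left(-4\right)^{n}}{2} + \frac{31 \left(-6\right)^{n}}{2}.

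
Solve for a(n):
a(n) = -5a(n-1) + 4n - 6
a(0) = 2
First-order linear with linear forcing.
Homogeneous solution: a_h(n) = A·(-5)^n.
Try particular a_p(n) = pn + q. Substituting:
  pn + q = -5(p(n-1) + q) + 4n - 6.
Matching the n-coefficient: p = -5p + 4 ⇒ p = \frac{2}{3}.
Matching constants: q = 5p - 5q - 6 ⇒ q = - \frac{4}{9}.
General: a(n) = A·(-5)^n + \frac{2 n}{3} - \frac{4}{9}.
Apply a(0) = 2: A - \frac{4}{9} = 2 ⇒ A = \frac{22}{9}.
So a(n) = \frac{22 \left(-5\right)^{n}}{9} + \frac{2 n}{3} - \frac{4}{9}.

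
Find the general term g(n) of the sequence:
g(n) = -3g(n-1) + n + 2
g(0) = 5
First-order linear with linear forcing.
Homogeneous solution: g_h(n) = A·(-3)^n.
Try particular g_p(n) = pn + q. Substituting:
  pn + q = -3(p(n-1) + q) + n + 2.
Matching the n-coefficient: p = -3p + 1 ⇒ p = \frac{1}{4}.
Matching constants: q = 3p - 3q + 2 ⇒ q = \frac{11}{16}.
General: g(n) = A·(-3)^n + \frac{n}{4} + \frac{11}{16}.
Apply g(0) = 5: A + \frac{11}{16} = 5 ⇒ A = \frac{69}{16}.
So g(n) = \frac{69 \left(-3\right)^{n}}{16} + \frac{n}{4} + \frac{11}{16}.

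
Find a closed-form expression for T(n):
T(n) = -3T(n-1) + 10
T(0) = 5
First-order linear non-homogeneous.
Homogeneous solution: T_h(n) = A·(-3)^n.
Try constant particular solution T_p = K: K = -3K + 10 ⇒ K = \frac{5}{2}.
General: T(n) = A·(-3)^n + \frac{5}{2}.
Apply T(0) = 5: A + \frac{5}{2} = 5 ⇒ A = \frac{5}{2}.
So T(n) = \frac{5 \left(-3\right)^{n}}{2} + \frac{5}{2}.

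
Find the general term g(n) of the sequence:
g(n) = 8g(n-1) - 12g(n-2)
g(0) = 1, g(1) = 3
Characteristic equation: x² - 8x + 12 = 0, which factors as (x - (2))(x - (6)) = 0.
Roots r₁ = 2, r₂ = 6 (distinct).
General solution: g(n) = A·(2)^n + B·(6)^n.
From g(0) = 1: A + B = 1.
From g(1) = 3: 2A + 6B = 3.
Solving: A = \frac{3}{4}, B = \frac{1}{4}.
So g(n) = \frac{3 \cdot 2^{n}}{4} + \frac{6^{n}}{4}.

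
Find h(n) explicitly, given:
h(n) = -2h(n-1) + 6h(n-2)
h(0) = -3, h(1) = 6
Characteristic equation: x² + 2x - 6 = 0.
Discriminant Δ = (-2)² + 4·(6) = 28.
Roots r₁,₂ = (-2 ± √28)/2, so r₁ = -1 + \sqrt{7}, r₂ = - \sqrt{7} - 1.
General solution: h(n) = A·r₁^n + B·r₂^n.
From the initial conditions, A + B = -3 and r₁A + r₂B = 6.
Since r₁ - r₂ = √28: A = (6 - (-3)r₂)/√28 = - \frac{3}{2} + \frac{3 \sqrt{7}}{14}, and B = -3 - A = - \frac{3}{2} - \frac{3 \sqrt{7}}{14}.
So h(n) = \left(- \frac{3}{2} + \frac{3 \sqrt{7}}{14}\right)\left(-1 + \sqrt{7}\right)^n + \left(- \frac{3}{2} - \frac{3 \sqrt{7}}{14}\right)\left(- \sqrt{7} - 1\right)^n.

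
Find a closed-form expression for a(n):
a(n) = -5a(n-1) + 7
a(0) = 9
First-order linear non-homogeneous.
Homogeneous solution: a_h(n) = A·(-5)^n.
Try constant particular solution a_p = K: K = -5K + 7 ⇒ K = \frac{7}{6}.
General: a(n) = A·(-5)^n + \frac{7}{6}.
Apply a(0) = 9: A + \frac{7}{6} = 9 ⇒ A = \frac{47}{6}.
So a(n) = \frac{47 \left(-5\right)^{n}}{6} + \frac{7}{6}.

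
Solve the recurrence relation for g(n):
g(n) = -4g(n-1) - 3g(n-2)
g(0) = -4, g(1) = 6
Characteristic equation: x² + 4x + 3 = 0, which factors as (x - (-3))(x - (-1)) = 0.
Roots r₁ = -3, r₂ = -1 (distinct).
General solution: g(n) = A·(-3)^n + B·(-1)^n.
From g(0) = -4: A + B = -4.
From g(1) = 6: -3A - B = 6.
Solving: A = -1, B = -3.
So g(n) = - 3 \left(-1\right)^{n} - \left(-3\right)^{n}.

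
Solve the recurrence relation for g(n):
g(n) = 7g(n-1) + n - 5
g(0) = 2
First-order linear with linear forcing.
Homogeneous solution: g_h(n) = A·(7)^n.
Try particular g_p(n) = pn + q. Substituting:
  pn + q = 7(p(n-1) + q) + n - 5.
Matching the n-coefficient: p = 7p + 1 ⇒ p = - \frac{1}{6}.
Matching constants: q = -7p + 7q - 5 ⇒ q = \frac{23}{36}.
General: g(n) = A·(7)^n - \frac{n}{6} + \frac{23}{36}.
Apply g(0) = 2: A + \frac{23}{36} = 2 ⇒ A = \frac{49}{36}.
So g(n) = \frac{49 \cdot 7^{n}}{36} - \frac{n}{6} + \frac{23}{36}.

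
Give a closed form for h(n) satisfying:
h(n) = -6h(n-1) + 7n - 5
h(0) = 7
First-order linear with linear forcing.
Homogeneous solution: h_h(n) = A·(-6)^n.
Try particular h_p(n) = pn + q. Substituting:
  pn + q = -6(p(n-1) + q) + 7n - 5.
Matching the n-coefficient: p = -6p + 7 ⇒ p = 1.
Matching constants: q = 6p - 6q - 5 ⇒ q = \frac{1}{7}.
General: h(n) = A·(-6)^n + n + \frac{1}{7}.
Apply h(0) = 7: A + \frac{1}{7} = 7 ⇒ A = \frac{48}{7}.
So h(n) = \frac{48 \left(-6\right)^{n}}{7} + n + \frac{1}{7}.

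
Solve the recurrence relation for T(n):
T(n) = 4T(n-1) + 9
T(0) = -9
First-order linear non-homogeneous.
Homogeneous solution: T_h(n) = A·(4)^n.
Try constant particular solution T_p = K: K = 4K + 9 ⇒ K = -3.
General: T(n) = A·(4)^n - 3.
Apply T(0) = -9: A - 3 = -9 ⇒ A = -6.
So T(n) = - 6 \cdot 4^{n} - 3.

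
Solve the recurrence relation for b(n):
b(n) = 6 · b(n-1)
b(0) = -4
Pure geometric recurrence with ratio 6.
By induction b(n) = b(0) · (6)^n = - 4 \cdot 6^{n}.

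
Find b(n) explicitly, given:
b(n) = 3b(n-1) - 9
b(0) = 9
First-order linear non-homogeneous.
Homogeneous solution: b_h(n) = A·(3)^n.
Try constant particular solution b_p = K: K = 3K - 9 ⇒ K = \frac{9}{2}.
General: b(n) = A·(3)^n + \frac{9}{2}.
Apply b(0) = 9: A + \frac{9}{2} = 9 ⇒ A = \frac{9}{2}.
So b(n) = \frac{9 \cdot 3^{n}}{2} + \frac{9}{2}.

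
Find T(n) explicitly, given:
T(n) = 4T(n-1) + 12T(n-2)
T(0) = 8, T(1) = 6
Characteristic equation: x² - 4x - 12 = 0, which factors as (x - (6))(x - (-2)) = 0.
Roots r₁ = 6, r₂ = -2 (distinct).
General solution: T(n) = A·(6)^n + B·(-2)^n.
From T(0) = 8: A + B = 8.
From T(1) = 6: 6A - 2B = 6.
Solving: A = \frac{11}{4}, B = \frac{21}{4}.
So T(n) = \frac{21 \left(-2\right)^{n}}{4} + \frac{11 \cdot 6^{n}}{4}.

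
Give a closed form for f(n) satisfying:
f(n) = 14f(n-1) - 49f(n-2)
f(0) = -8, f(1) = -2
Characteristic equation: x² - 14x + 49 = 0, which is (x - (7))².
Repeated root r = 7.
General solution: f(n) = (A + Bn)·(7)^n.
From f(0) = -8: A = -8.
From f(1) = -2: (A + B)·(7) = -2 ⇒ B = \frac{54}{7}.
So f(n) = \left(\frac{54 n}{7} - 8\right) \cdot (7)^n.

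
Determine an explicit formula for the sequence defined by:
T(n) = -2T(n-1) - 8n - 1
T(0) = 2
First-order linear with linear forcing.
Homogeneous solution: T_h(n) = A·(-2)^n.
Try particular T_p(n) = pn + q. Substituting:
  pn + q = -2(p(n-1) + q) - 8n - 1.
Matching the n-coefficient: p = -2p - 8 ⇒ p = - \frac{8}{3}.
Matching constants: q = 2p - 2q - 1 ⇒ q = - \frac{19}{9}.
General: T(n) = A·(-2)^n - \frac{8 n}{3} - \frac{19}{9}.
Apply T(0) = 2: A - \frac{19}{9} = 2 ⇒ A = \frac{37}{9}.
So T(n) = \frac{37 \left(-2\right)^{n}}{9} - \frac{8 n}{3} - \frac{19}{9}.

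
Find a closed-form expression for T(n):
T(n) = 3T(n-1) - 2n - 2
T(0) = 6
First-order linear with linear forcing.
Homogeneous solution: T_h(n) = A·(3)^n.
Try particular T_p(n) = pn + q. Substituting:
  pn + q = 3(p(n-1) + q) - 2n - 2.
Matching the n-coefficient: p = 3p - 2 ⇒ p = 1.
Matching constants: q = -3p + 3q - 2 ⇒ q = \frac{5}{2}.
General: T(n) = A·(3)^n + n + \frac{5}{2}.
Apply T(0) = 6: A + \frac{5}{2} = 6 ⇒ A = \frac{7}{2}.
So T(n) = \frac{7 \cdot 3^{n}}{2} + n + \frac{5}{2}.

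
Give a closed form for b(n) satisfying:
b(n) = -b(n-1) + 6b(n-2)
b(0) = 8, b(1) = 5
Characteristic equation: x² + x - 6 = 0, which factors as (x - (2))(x - (-3)) = 0.
Roots r₁ = 2, r₂ = -3 (distinct).
General solution: b(n) = A·(2)^n + B·(-3)^n.
From b(0) = 8: A + B = 8.
From b(1) = 5: 2A - 3B = 5.
Solving: A = \frac{29}{5}, B = \frac{11}{5}.
So b(n) = \frac{11 \left(-3\right)^{n}}{5} + \frac{29 \cdot 2^{n}}{5}.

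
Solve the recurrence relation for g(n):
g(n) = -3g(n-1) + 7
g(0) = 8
First-order linear non-homogeneous.
Homogeneous solution: g_h(n) = A·(-3)^n.
Try constant particular solution g_p = K: K = -3K + 7 ⇒ K = \frac{7}{4}.
General: g(n) = A·(-3)^n + \frac{7}{4}.
Apply g(0) = 8: A + \frac{7}{4} = 8 ⇒ A = \frac{25}{4}.
So g(n) = \frac{25 \left(-3\right)^{n}}{4} + \frac{7}{4}.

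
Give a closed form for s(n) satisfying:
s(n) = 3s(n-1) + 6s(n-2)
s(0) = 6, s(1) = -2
Characteristic equation: x² - 3x - 6 = 0.
Discriminant Δ = (3)² + 4·(6) = 33.
Roots r₁,₂ = (3 ± √33)/2, so r₁ = \frac{3}{2} + \frac{\sqrt{33}}{2}, r₂ = \frac{3}{2} - \frac{\sqrt{33}}{2}.
General solution: s(n) = A·r₁^n + B·r₂^n.
From the initial conditions, A + B = 6 and r₁A + r₂B = -2.
Since r₁ - r₂ = √33: A = (-2 - (6)r₂)/√33 = 3 - \frac{\sqrt{33}}{3}, and B = 6 - A = \frac{\sqrt{33}}{3} + 3.
So s(n) = \left(3 - \frac{\sqrt{33}}{3}\right)\left(\frac{3}{2} + \frac{\sqrt{33}}{2}\right)^n + \left(\frac{\sqrt{33}}{3} + 3\right)\left(\frac{3}{2} - \frac{\sqrt{33}}{2}\right)^n.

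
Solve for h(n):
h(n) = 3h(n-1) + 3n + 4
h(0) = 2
First-order linear with linear forcing.
Homogeneous solution: h_h(n) = A·(3)^n.
Try particular h_p(n) = pn + q. Substituting:
  pn + q = 3(p(n-1) + q) + 3n + 4.
Matching the n-coefficient: p = 3p + 3 ⇒ p = - \frac{3}{2}.
Matching constants: q = -3p + 3q + 4 ⇒ q = - \frac{17}{4}.
General: h(n) = A·(3)^n - \frac{3 n}{2} - \frac{17}{4}.
Apply h(0) = 2: A - \frac{17}{4} = 2 ⇒ A = \frac{25}{4}.
So h(n) = \frac{25 \cdot 3^{n}}{4} - \frac{3 n}{2} - \frac{17}{4}.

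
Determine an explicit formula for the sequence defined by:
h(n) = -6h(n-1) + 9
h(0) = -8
First-order linear non-homogeneous.
Homogeneous solution: h_h(n) = A·(-6)^n.
Try constant particular solution h_p = K: K = -6K + 9 ⇒ K = \frac{9}{7}.
General: h(n) = A·(-6)^n + \frac{9}{7}.
Apply h(0) = -8: A + \frac{9}{7} = -8 ⇒ A = - \frac{65}{7}.
So h(n) = \frac{9}{7} - \frac{65 \left(-6\right)^{n}}{7}.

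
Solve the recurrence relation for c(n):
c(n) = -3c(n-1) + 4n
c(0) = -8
First-order linear with linear forcing.
Homogeneous solution: c_h(n) = A·(-3)^n.
Try particular c_p(n) = pn + q. Substituting:
  pn + q = -3(p(n-1) + q) + 4n.
Matching the n-coefficient: p = -3p + 4 ⇒ p = 1.
Matching constants: q = 3p - 3q ⇒ q = \frac{3}{4}.
General: c(n) = A·(-3)^n + n + \frac{3}{4}.
Apply c(0) = -8: A + \frac{3}{4} = -8 ⇒ A = - \frac{35}{4}.
So c(n) = - \frac{35 \left(-3\right)^{n}}{4} + n + \frac{3}{4}.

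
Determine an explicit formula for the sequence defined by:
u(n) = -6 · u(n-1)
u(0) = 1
Pure geometric recurrence with ratio -6.
By induction u(n) = u(0) · (-6)^n = \left(-6\right)^{n}.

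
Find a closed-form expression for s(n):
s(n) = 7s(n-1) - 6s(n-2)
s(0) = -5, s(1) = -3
Characteristic equation: x² - 7x + 6 = 0, which factors as (x - (6))(x - (1)) = 0.
Roots r₁ = 6, r₂ = 1 (distinct).
General solution: s(n) = A·(6)^n + B·(1)^n.
From s(0) = -5: A + B = -5.
From s(1) = -3: 6A + B = -3.
Solving: A = \frac{2}{5}, B = - \frac{27}{5}.
So s(n) = \frac{2 \cdot 6^{n}}{5} - \frac{27}{5}.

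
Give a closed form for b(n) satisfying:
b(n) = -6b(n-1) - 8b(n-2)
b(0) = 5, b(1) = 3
Characteristic equation: x² + 6x + 8 = 0, which factors as (x - (-4))(x - (-2)) = 0.
Roots r₁ = -4, r₂ = -2 (distinct).
General solution: b(n) = A·(-4)^n + B·(-2)^n.
From b(0) = 5: A + B = 5.
From b(1) = 3: -4A - 2B = 3.
Solving: A = - \frac{13}{2}, B = \frac{23}{2}.
So b(n) = \frac{23 \left(-2\right)^{n}}{2} - \frac{13 \left(-4\right)^{n}}{2}.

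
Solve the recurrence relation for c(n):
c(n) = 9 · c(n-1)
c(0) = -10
Pure geometric recurrence with ratio 9.
By induction c(n) = c(0) · (9)^n = - 10 \cdot 9^{n}.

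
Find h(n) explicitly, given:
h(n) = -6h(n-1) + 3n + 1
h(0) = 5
First-order linear with linear forcing.
Homogeneous solution: h_h(n) = A·(-6)^n.
Try particular h_p(n) = pn + q. Substituting:
  pn + q = -6(p(n-1) + q) + 3n + 1.
Matching the n-coefficient: p = -6p + 3 ⇒ p = \frac{3}{7}.
Matching constants: q = 6p - 6q + 1 ⇒ q = \frac{25}{49}.
General: h(n) = A·(-6)^n + \frac{3 n}{7} + \frac{25}{49}.
Apply h(0) = 5: A + \frac{25}{49} = 5 ⇒ A = \frac{220}{49}.
So h(n) = \frac{220 \left(-6\right)^{n}}{49} + \frac{3 n}{7} + \frac{25}{49}.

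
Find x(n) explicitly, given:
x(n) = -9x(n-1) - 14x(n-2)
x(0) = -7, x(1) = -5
Characteristic equation: x² + 9x + 14 = 0, which factors as (x - (-2))(x - (-7)) = 0.
Roots r₁ = -2, r₂ = -7 (distinct).
General solution: x(n) = A·(-2)^n + B·(-7)^n.
From x(0) = -7: A + B = -7.
From x(1) = -5: -2A - 7B = -5.
Solving: A = - \frac{54}{5}, B = \frac{19}{5}.
So x(n) = - \frac{54 \left(-2\right)^{n}}{5} + \frac{19 \left(-7\right)^{n}}{5}.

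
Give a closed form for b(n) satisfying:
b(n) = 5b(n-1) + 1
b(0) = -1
First-order linear non-homogeneous.
Homogeneous solution: b_h(n) = A·(5)^n.
Try constant particular solution b_p = K: K = 5K + 1 ⇒ K = - \frac{1}{4}.
General: b(n) = A·(5)^n - \frac{1}{4}.
Apply b(0) = -1: A - \frac{1}{4} = -1 ⇒ A = - \frac{3}{4}.
So b(n) = - \frac{3 \cdot 5^{n}}{4} - \frac{1}{4}.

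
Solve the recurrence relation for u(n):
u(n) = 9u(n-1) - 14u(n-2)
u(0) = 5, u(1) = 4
Characteristic equation: x² - 9x + 14 = 0, which factors as (x - (2))(x - (7)) = 0.
Roots r₁ = 2, r₂ = 7 (distinct).
General solution: u(n) = A·(2)^n + B·(7)^n.
From u(0) = 5: A + B = 5.
From u(1) = 4: 2A + 7B = 4.
Solving: A = \frac{31}{5}, B = - \frac{6}{5}.
So u(n) = \frac{31 \cdot 2^{n}}{5} - \frac{6 \cdot 7^{n}}{5}.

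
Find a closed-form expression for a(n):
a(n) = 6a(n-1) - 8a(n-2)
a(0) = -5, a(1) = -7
Characteristic equation: x² - 6x + 8 = 0, which factors as (x - (4))(x - (2)) = 0.
Roots r₁ = 4, r₂ = 2 (distinct).
General solution: a(n) = A·(4)^n + B·(2)^n.
From a(0) = -5: A + B = -5.
From a(1) = -7: 4A + 2B = -7.
Solving: A = \frac{3}{2}, B = - \frac{13}{2}.
So a(n) = - \frac{13 \cdot 2^{n}}{2} + \frac{3 \cdot 4^{n}}{2}.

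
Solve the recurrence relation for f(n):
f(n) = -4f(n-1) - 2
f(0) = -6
First-order linear non-homogeneous.
Homogeneous solution: f_h(n) = A·(-4)^n.
Try constant particular solution f_p = K: K = -4K - 2 ⇒ K = - \frac{2}{5}.
General: f(n) = A·(-4)^n - \frac{2}{5}.
Apply f(0) = -6: A - \frac{2}{5} = -6 ⇒ A = - \frac{28}{5}.
So f(n) = - \frac{28 \left(-4\right)^{n}}{5} - \frac{2}{5}.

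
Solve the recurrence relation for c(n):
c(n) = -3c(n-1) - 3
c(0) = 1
First-order linear non-homogeneous.
Homogeneous solution: c_h(n) = A·(-3)^n.
Try constant particular solution c_p = K: K = -3K - 3 ⇒ K = - \frac{3}{4}.
General: c(n) = A·(-3)^n - \frac{3}{4}.
Apply c(0) = 1: A - \frac{3}{4} = 1 ⇒ A = \frac{7}{4}.
So c(n) = \frac{7 \left(-3\right)^{n}}{4} - \frac{3}{4}.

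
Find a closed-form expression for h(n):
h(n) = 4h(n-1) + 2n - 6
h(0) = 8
First-order linear with linear forcing.
Homogeneous solution: h_h(n) = A·(4)^n.
Try particular h_p(n) = pn + q. Substituting:
  pn + q = 4(p(n-1) + q) + 2n - 6.
Matching the n-coefficient: p = 4p + 2 ⇒ p = - \frac{2}{3}.
Matching constants: q = -4p + 4q - 6 ⇒ q = \frac{10}{9}.
General: h(n) = A·(4)^n - \frac{2 n}{3} + \frac{10}{9}.
Apply h(0) = 8: A + \frac{10}{9} = 8 ⇒ A = \frac{62}{9}.
So h(n) = \frac{62 \cdot 4^{n}}{9} - \frac{2 n}{3} + \frac{10}{9}.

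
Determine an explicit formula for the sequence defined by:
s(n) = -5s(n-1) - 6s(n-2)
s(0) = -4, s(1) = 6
Characteristic equation: x² + 5x + 6 = 0, which factors as (x - (-3))(x - (-2)) = 0.
Roots r₁ = -3, r₂ = -2 (distinct).
General solution: s(n) = A·(-3)^n + B·(-2)^n.
From s(0) = -4: A + B = -4.
From s(1) = 6: -3A - 2B = 6.
Solving: A = 2, B = -6.
So s(n) = - 6 \left(-2\right)^{n} + 2 \left(-3\right)^{n}.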